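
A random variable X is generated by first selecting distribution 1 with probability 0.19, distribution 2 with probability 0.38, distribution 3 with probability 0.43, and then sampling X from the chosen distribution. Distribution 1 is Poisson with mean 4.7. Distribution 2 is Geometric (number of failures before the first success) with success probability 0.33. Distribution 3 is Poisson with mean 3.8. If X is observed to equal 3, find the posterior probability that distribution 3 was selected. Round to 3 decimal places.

0.565

Likelihoods P(X=3 | ·): 1: 0.157383; 2: 0.0992518; 3: 0.204588.
Posterior ∝ prior × likelihood. Numerator for 3: 0.43·0.204588 = 0.0879729.
Normalizing constant: 0.19·0.157383 + 0.38·0.0992518 + 0.43·0.204588 = 0.155591.
P(3 | observation) = 0.0879729 / 0.155591 = 0.56541.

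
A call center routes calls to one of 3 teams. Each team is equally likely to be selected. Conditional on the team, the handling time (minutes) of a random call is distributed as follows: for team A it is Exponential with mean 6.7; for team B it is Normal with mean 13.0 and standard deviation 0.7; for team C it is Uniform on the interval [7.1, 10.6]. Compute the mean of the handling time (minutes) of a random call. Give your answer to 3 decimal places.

Component means — A: 6.7; B: 13; C: 8.85.
E[X] = 0.333333·6.7 + 0.333333·13 + 0.333333·8.85 = 9.51667.

9.517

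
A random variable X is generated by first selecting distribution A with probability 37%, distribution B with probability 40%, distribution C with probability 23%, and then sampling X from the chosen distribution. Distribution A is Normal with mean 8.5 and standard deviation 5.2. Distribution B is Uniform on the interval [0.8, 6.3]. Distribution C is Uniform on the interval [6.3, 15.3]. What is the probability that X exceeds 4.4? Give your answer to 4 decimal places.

0.6586

Conditional on each component, P(X > 4.4): A: 0.784787; B: 0.345455; C: 1.
By total probability, P(X > 4.4) = 0.37·0.784787 + 0.4·0.345455 + 0.23·1 = 0.658553.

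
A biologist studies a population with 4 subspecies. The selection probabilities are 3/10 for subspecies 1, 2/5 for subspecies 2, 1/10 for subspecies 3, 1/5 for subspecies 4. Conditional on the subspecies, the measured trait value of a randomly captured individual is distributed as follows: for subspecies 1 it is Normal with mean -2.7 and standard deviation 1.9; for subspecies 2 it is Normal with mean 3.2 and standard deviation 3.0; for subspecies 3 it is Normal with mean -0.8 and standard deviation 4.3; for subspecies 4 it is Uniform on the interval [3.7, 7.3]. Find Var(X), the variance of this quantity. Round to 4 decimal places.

Per component, 1: μ=-2.7, E[X²]=10.9; 2: μ=3.2, E[X²]=19.24; 3: μ=-0.8, E[X²]=19.13; 4: μ=5.5, E[X²]=31.33.
E[X] = 0.3·-2.7 + 0.4·3.2 + 0.1·-0.8 + 0.2·5.5 = 1.49.
E[X²] = 0.3·10.9 + 0.4·19.24 + 0.1·19.13 + 0.2·31.33 = 19.145.
Var(X) = E[X²] − (E[X])² = 19.145 − 2.2201 = 16.9249.

16.9249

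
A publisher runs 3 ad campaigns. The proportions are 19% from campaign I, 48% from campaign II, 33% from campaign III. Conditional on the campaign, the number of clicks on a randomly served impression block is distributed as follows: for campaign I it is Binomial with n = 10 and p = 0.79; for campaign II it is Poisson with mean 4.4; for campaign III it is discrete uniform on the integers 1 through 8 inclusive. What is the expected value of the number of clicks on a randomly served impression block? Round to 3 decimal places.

Component means — I: 7.9; II: 4.4; III: 4.5.
E[X] = 0.19·7.9 + 0.48·4.4 + 0.33·4.5 = 5.098.

5.098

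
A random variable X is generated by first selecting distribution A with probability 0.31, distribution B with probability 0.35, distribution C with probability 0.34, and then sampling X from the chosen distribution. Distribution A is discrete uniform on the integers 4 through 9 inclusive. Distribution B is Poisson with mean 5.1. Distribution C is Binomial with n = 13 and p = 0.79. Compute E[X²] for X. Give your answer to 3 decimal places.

61.484

For each component E[X²] = Var + (mean)², giving A: 45.1667; B: 31.11; C: 107.63.
Overall E[X²] = 0.31·45.1667 + 0.35·31.11 + 0.34·107.63 = 61.4842.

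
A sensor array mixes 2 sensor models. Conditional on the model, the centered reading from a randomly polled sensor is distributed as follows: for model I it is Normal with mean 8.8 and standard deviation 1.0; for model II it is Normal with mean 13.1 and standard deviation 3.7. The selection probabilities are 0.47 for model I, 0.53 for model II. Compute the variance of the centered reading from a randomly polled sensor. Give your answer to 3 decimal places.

Per component, I: μ=8.8, E[X²]=78.44; II: μ=13.1, E[X²]=185.3.
E[X] = 0.47·8.8 + 0.53·13.1 = 11.079.
E[X²] = 0.47·78.44 + 0.53·185.3 = 135.076.
Var(X) = E[X²] − (E[X])² = 135.076 − 122.744 = 12.3316.

12.332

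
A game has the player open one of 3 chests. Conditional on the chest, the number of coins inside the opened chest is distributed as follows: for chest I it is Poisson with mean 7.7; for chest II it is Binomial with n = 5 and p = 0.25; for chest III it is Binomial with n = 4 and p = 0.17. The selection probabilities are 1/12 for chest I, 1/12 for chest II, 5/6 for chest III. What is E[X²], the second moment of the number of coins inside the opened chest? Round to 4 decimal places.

For each component E[X²] = Var + (mean)², giving I: 66.99; II: 2.5; III: 1.0268.
Overall E[X²] = 0.0833333·66.99 + 0.0833333·2.5 + 0.833333·1.0268 = 6.6465.

6.6465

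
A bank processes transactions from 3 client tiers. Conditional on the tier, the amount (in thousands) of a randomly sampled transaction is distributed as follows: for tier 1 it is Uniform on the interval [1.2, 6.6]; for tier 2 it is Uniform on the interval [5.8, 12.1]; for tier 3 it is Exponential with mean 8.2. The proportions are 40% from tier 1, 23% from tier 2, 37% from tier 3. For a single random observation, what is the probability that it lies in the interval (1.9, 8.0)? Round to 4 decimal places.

0.5825

Conditional on each tier, P(1.9 < X < 8.0): 1: 0.87037; 2: 0.349206; 3: 0.416216.
By total probability, P(1.9 < X < 8.0) = 0.4·0.87037 + 0.23·0.349206 + 0.37·0.416216 = 0.582465.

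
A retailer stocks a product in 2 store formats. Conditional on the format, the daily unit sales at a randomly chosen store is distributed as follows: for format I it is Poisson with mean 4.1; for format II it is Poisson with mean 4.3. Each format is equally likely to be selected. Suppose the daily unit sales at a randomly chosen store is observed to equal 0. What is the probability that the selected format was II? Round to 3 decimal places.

0.450

Likelihoods P(X=0 | ·): I: 0.0165727; II: 0.0135686.
Posterior ∝ prior × likelihood. Numerator for II: 0.5·0.0135686 = 0.00678428.
Normalizing constant: 0.5·0.0165727 + 0.5·0.0135686 = 0.0150706.
P(II | observation) = 0.00678428 / 0.0150706 = 0.450166.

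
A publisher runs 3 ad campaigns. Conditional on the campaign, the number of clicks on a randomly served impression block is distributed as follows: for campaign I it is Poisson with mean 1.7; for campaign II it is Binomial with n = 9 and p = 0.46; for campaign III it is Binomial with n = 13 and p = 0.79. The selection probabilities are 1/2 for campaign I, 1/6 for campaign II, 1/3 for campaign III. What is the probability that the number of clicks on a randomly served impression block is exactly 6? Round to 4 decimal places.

0.0265

Conditional on each campaign, P(X = 6): I: 0.00612436; II: 0.125316; III: 0.00751303.
By total probability, P(X = 6) = 0.5·0.00612436 + 0.166667·0.125316 + 0.333333·0.00751303 = 0.0264526.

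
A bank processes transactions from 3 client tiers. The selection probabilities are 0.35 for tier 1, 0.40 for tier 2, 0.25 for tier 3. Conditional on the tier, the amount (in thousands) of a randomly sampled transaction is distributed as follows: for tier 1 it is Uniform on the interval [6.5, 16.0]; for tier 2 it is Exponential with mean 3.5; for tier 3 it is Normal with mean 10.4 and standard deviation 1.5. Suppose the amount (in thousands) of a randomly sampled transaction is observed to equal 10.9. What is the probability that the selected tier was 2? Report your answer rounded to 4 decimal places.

Likelihoods f(10.9 | ·): 1: 0.105263; 2: 0.0126886; 3: 0.251589.
Posterior ∝ prior × likelihood. Numerator for 2: 0.4·0.0126886 = 0.00507545.
Normalizing constant: 0.35·0.105263 + 0.4·0.0126886 + 0.25·0.251589 = 0.104815.
P(2 | observation) = 0.00507545 / 0.104815 = 0.0484231.

0.0484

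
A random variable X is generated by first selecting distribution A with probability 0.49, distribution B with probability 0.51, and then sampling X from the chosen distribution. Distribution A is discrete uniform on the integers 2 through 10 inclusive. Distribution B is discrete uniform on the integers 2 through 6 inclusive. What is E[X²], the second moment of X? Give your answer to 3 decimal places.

30.087

For each component E[X²] = Var + (mean)², giving A: 42.6667; B: 18.
Overall E[X²] = 0.49·42.6667 + 0.51·18 = 30.0867.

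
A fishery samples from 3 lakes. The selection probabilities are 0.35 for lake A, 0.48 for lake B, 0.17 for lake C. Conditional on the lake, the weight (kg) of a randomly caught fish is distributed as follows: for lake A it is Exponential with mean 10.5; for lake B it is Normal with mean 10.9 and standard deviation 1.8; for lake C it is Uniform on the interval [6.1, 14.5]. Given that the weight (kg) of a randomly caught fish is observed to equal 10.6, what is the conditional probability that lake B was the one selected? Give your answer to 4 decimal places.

0.7641

Likelihoods f(10.6 | ·): A: 0.034704; B: 0.218578; C: 0.119048.
Posterior ∝ prior × likelihood. Numerator for B: 0.48·0.218578 = 0.104917.
Normalizing constant: 0.35·0.034704 + 0.48·0.218578 + 0.17·0.119048 = 0.137302.
P(B | observation) = 0.104917 / 0.137302 = 0.764136.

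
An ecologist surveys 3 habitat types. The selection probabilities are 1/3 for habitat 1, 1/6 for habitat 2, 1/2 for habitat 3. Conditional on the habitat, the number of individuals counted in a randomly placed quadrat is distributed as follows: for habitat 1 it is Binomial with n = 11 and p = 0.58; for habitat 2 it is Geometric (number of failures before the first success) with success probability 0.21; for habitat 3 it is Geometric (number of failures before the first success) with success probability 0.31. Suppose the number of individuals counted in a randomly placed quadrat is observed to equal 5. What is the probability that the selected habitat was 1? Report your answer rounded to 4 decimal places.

Likelihoods P(X=5 | ·): 1: 0.166448; 2: 0.0646182; 3: 0.048485.
Posterior ∝ prior × likelihood. Numerator for 1: 0.333333·0.166448 = 0.0554826.
Normalizing constant: 0.333333·0.166448 + 0.166667·0.0646182 + 0.5·0.048485 = 0.0904947.
P(1 | observation) = 0.0554826 / 0.0904947 = 0.613103.

0.6131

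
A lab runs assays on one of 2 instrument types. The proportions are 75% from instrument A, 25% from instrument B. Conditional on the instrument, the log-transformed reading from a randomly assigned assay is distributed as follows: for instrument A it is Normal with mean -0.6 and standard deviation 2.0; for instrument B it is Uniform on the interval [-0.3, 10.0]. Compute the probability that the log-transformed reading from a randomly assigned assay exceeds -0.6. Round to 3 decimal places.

0.625

Conditional on each instrument, P(X > -0.6): A: 0.5; B: 1.
By total probability, P(X > -0.6) = 0.75·0.5 + 0.25·1 = 0.625.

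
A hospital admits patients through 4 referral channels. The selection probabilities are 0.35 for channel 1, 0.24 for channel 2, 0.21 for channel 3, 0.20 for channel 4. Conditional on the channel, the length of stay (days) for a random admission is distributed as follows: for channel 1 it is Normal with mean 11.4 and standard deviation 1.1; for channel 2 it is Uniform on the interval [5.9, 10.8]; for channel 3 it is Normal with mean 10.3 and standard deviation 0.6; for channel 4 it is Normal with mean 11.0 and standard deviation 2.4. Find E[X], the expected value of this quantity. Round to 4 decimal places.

10.3570

Component means — 1: 11.4; 2: 8.35; 3: 10.3; 4: 11.
E[X] = 0.35·11.4 + 0.24·8.35 + 0.21·10.3 + 0.2·11 = 10.357.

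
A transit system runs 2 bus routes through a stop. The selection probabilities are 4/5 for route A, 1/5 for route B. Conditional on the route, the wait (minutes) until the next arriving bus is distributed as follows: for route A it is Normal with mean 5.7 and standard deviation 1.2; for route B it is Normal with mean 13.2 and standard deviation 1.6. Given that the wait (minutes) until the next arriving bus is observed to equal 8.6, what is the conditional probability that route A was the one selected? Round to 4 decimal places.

Likelihoods f(8.6 | ·): A: 0.0179279; B: 0.00399883.
Posterior ∝ prior × likelihood. Numerator for A: 0.8·0.0179279 = 0.0143423.
Normalizing constant: 0.8·0.0179279 + 0.2·0.00399883 = 0.0151421.
P(A | observation) = 0.0143423 / 0.0151421 = 0.947183.

0.9472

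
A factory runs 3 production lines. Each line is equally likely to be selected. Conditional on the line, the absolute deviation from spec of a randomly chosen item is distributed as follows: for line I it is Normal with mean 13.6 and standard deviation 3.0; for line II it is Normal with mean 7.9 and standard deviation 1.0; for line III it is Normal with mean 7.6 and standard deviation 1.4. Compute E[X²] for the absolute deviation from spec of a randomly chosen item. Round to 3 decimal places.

105.697

For each component E[X²] = Var + (mean)², giving I: 193.96; II: 63.41; III: 59.72.
Overall E[X²] = 0.333333·193.96 + 0.333333·63.41 + 0.333333·59.72 = 105.697.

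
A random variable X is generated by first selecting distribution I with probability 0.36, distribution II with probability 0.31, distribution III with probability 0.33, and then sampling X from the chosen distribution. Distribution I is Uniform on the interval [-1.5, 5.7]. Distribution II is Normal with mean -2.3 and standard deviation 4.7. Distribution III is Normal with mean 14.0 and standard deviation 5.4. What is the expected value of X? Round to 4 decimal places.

Component means — I: 2.1; II: -2.3; III: 14.
E[X] = 0.36·2.1 + 0.31·-2.3 + 0.33·14 = 4.663.

4.6630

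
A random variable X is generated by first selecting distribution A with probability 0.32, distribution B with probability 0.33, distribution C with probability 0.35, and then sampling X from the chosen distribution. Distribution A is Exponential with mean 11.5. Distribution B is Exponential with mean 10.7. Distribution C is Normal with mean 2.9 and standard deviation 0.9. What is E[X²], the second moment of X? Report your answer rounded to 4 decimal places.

For each component E[X²] = Var + (mean)², giving A: 264.5; B: 228.98; C: 9.22.
Overall E[X²] = 0.32·264.5 + 0.33·228.98 + 0.35·9.22 = 163.43.

163.4304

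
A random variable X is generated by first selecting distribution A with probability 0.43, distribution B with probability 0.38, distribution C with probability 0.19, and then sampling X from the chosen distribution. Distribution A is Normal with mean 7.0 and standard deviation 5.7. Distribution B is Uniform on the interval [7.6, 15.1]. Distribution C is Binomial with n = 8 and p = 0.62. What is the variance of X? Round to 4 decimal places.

22.4901

Per component, A: μ=7, E[X²]=81.49; B: μ=11.35, E[X²]=133.51; C: μ=4.96, E[X²]=26.4864.
E[X] = 0.43·7 + 0.38·11.35 + 0.19·4.96 = 8.2654.
E[X²] = 0.43·81.49 + 0.38·133.51 + 0.19·26.4864 = 90.8069.
Var(X) = E[X²] − (E[X])² = 90.8069 − 68.3168 = 22.4901.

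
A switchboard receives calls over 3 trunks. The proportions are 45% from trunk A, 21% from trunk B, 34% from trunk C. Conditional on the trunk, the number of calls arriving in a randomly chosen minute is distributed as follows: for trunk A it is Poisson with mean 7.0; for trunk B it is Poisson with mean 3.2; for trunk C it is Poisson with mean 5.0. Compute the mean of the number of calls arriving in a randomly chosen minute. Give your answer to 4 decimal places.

Component means — A: 7; B: 3.2; C: 5.
E[X] = 0.45·7 + 0.21·3.2 + 0.34·5 = 5.522.

5.5220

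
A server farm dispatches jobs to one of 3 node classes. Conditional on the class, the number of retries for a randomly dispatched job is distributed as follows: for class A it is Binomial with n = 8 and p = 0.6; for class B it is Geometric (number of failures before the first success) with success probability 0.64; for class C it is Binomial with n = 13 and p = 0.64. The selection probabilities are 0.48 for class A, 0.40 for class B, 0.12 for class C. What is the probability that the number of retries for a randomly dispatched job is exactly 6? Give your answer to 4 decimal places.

0.1120

Conditional on each class, P(X = 6): A: 0.209019; B: 0.00139314; C: 0.0924091.
By total probability, P(X = 6) = 0.48·0.209019 + 0.4·0.00139314 + 0.12·0.0924091 = 0.111975.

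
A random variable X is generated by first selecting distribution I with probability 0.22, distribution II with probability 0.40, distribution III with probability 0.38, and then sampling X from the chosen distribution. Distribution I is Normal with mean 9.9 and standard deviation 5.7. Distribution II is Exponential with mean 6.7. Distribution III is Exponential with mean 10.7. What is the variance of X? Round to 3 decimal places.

Per component, I: μ=9.9, E[X²]=130.5; II: μ=6.7, E[X²]=89.78; III: μ=10.7, E[X²]=228.98.
E[X] = 0.22·9.9 + 0.4·6.7 + 0.38·10.7 = 8.924.
E[X²] = 0.22·130.5 + 0.4·89.78 + 0.38·228.98 = 151.634.
Var(X) = E[X²] − (E[X])² = 151.634 − 79.6378 = 71.9966.

71.997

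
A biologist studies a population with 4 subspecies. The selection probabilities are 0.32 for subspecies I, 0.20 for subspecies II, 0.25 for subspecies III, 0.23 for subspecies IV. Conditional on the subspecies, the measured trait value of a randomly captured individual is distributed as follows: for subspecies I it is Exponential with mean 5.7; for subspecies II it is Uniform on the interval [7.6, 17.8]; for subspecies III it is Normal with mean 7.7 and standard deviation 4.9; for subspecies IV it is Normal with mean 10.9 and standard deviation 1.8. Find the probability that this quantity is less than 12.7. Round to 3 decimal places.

Conditional on each subspecies, P(X < 12.7): I: 0.892264; II: 0.5; III: 0.846233; IV: 0.841345.
By total probability, P(X < 12.7) = 0.32·0.892264 + 0.2·0.5 + 0.25·0.846233 + 0.23·0.841345 = 0.790592.

0.791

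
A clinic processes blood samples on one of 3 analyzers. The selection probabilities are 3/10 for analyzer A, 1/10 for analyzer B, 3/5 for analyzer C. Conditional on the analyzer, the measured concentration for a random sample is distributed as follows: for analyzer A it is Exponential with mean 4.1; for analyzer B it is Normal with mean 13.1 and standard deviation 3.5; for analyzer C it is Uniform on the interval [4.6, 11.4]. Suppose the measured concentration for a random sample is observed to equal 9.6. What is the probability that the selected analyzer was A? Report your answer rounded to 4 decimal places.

Likelihoods f(9.6 | ·): A: 0.0234602; B: 0.0691345; C: 0.147059.
Posterior ∝ prior × likelihood. Numerator for A: 0.3·0.0234602 = 0.00703806.
Normalizing constant: 0.3·0.0234602 + 0.1·0.0691345 + 0.6·0.147059 = 0.102187.
P(A | observation) = 0.00703806 / 0.102187 = 0.0688744.

0.0689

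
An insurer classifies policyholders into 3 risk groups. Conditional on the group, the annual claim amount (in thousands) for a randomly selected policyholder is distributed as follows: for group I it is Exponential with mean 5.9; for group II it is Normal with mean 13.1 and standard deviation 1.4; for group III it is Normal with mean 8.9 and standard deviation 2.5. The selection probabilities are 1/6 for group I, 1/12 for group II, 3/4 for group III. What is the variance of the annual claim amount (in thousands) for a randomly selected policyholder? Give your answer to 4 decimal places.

Per component, I: μ=5.9, E[X²]=69.62; II: μ=13.1, E[X²]=173.57; III: μ=8.9, E[X²]=85.46.
E[X] = 0.166667·5.9 + 0.0833333·13.1 + 0.75·8.9 = 8.75.
E[X²] = 0.166667·69.62 + 0.0833333·173.57 + 0.75·85.46 = 90.1625.
Var(X) = E[X²] − (E[X])² = 90.1625 − 76.5625 = 13.6.

13.6000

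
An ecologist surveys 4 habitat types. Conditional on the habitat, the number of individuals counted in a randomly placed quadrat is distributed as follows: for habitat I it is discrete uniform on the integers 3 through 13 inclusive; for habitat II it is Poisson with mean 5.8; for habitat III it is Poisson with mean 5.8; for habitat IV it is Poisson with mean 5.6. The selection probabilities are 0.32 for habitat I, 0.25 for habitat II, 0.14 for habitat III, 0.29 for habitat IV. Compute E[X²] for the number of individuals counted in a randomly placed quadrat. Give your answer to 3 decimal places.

49.780

For each component E[X²] = Var + (mean)², giving I: 74; II: 39.44; III: 39.44; IV: 36.96.
Overall E[X²] = 0.32·74 + 0.25·39.44 + 0.14·39.44 + 0.29·36.96 = 49.78.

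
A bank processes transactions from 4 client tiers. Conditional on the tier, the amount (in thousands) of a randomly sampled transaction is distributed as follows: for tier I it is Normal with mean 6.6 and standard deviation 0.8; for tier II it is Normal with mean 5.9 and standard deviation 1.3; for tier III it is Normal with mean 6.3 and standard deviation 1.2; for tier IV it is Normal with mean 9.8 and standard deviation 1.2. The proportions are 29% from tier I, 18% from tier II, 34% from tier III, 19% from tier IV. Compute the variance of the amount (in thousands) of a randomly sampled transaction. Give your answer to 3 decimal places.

3.173

Per component, I: μ=6.6, E[X²]=44.2; II: μ=5.9, E[X²]=36.5; III: μ=6.3, E[X²]=41.13; IV: μ=9.8, E[X²]=97.48.
E[X] = 0.29·6.6 + 0.18·5.9 + 0.34·6.3 + 0.19·9.8 = 6.98.
E[X²] = 0.29·44.2 + 0.18·36.5 + 0.34·41.13 + 0.19·97.48 = 51.8934.
Var(X) = E[X²] − (E[X])² = 51.8934 − 48.7204 = 3.173.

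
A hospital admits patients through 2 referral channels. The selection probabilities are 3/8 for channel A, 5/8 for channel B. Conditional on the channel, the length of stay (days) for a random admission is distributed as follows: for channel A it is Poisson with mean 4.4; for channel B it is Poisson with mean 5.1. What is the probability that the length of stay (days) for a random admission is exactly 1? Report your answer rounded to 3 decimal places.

0.040

Conditional on each channel, P(X = 1): A: 0.0540203; B: 0.0310934.
By total probability, P(X = 1) = 0.375·0.0540203 + 0.625·0.0310934 = 0.039691.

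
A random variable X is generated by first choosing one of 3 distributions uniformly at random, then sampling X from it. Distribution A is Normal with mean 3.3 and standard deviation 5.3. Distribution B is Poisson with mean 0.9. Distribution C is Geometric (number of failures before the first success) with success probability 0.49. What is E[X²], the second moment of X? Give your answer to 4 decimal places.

For each component E[X²] = Var + (mean)², giving A: 38.98; B: 1.71; C: 3.20741.
Overall E[X²] = 0.333333·38.98 + 0.333333·1.71 + 0.333333·3.20741 = 14.6325.

14.6325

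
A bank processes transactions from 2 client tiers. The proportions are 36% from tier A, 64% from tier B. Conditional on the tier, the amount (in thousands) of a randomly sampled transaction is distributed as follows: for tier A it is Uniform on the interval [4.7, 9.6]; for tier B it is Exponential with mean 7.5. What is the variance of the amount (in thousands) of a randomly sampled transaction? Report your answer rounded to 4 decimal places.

Per component, A: μ=7.15, E[X²]=53.1233; B: μ=7.5, E[X²]=112.5.
E[X] = 0.36·7.15 + 0.64·7.5 = 7.374.
E[X²] = 0.36·53.1233 + 0.64·112.5 = 91.1244.
Var(X) = E[X²] − (E[X])² = 91.1244 − 54.3759 = 36.7485.

36.7485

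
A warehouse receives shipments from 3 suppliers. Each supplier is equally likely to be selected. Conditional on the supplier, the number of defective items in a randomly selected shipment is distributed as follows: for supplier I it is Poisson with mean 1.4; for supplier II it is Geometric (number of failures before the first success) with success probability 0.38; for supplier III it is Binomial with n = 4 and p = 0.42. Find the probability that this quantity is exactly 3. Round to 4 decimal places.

Conditional on each supplier, P(X = 3): I: 0.112777; II: 0.0905646; III: 0.171884.
By total probability, P(X = 3) = 0.333333·0.112777 + 0.333333·0.0905646 + 0.333333·0.171884 = 0.125075.

0.1251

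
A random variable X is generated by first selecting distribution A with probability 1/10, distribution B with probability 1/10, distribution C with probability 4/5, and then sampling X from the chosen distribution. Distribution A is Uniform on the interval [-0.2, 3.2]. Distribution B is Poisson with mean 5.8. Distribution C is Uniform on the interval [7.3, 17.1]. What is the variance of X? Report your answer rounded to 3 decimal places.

19.700

Per component, A: μ=1.5, E[X²]=3.21333; B: μ=5.8, E[X²]=39.44; C: μ=12.2, E[X²]=156.843.
E[X] = 0.1·1.5 + 0.1·5.8 + 0.8·12.2 = 10.49.
E[X²] = 0.1·3.21333 + 0.1·39.44 + 0.8·156.843 = 129.74.
Var(X) = E[X²] − (E[X])² = 129.74 − 110.04 = 19.6999.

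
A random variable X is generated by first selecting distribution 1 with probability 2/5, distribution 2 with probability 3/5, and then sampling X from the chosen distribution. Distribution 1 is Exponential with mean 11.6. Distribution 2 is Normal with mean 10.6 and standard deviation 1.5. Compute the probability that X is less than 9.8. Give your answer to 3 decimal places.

0.406

Conditional on each component, P(X < 9.8): 1: 0.570369; 2: 0.296901.
By total probability, P(X < 9.8) = 0.4·0.570369 + 0.6·0.296901 = 0.406288.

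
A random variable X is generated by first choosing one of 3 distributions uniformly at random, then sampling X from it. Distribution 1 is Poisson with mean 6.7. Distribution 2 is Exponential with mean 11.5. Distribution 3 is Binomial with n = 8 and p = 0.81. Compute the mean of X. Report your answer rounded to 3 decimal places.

8.227

Component means — 1: 6.7; 2: 11.5; 3: 6.48.
E[X] = 0.333333·6.7 + 0.333333·11.5 + 0.333333·6.48 = 8.22667.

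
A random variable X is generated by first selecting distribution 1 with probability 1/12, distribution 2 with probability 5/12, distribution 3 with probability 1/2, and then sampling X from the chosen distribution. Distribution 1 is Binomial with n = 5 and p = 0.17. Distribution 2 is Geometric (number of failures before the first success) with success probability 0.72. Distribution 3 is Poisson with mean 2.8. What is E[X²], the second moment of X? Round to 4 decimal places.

5.7271

For each component E[X²] = Var + (mean)², giving 1: 1.428; 2: 0.691358; 3: 10.64.
Overall E[X²] = 0.0833333·1.428 + 0.416667·0.691358 + 0.5·10.64 = 5.72707.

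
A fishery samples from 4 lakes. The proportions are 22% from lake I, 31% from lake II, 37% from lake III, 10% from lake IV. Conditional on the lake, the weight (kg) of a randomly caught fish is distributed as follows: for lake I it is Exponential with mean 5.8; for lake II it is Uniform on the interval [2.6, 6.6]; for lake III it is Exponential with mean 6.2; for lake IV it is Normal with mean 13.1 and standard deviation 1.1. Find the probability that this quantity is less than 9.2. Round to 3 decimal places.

0.771

Conditional on each lake, P(X < 9.2): I: 0.795299; II: 1; III: 0.773242; IV: 0.000195968.
By total probability, P(X < 9.2) = 0.22·0.795299 + 0.31·1 + 0.37·0.773242 + 0.1·0.000195968 = 0.771085.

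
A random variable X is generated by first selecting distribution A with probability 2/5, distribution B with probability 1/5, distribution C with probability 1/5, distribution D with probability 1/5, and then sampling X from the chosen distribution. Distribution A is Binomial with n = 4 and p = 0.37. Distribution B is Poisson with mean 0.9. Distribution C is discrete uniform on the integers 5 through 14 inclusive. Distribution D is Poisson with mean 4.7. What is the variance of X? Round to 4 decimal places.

Per component, A: μ=1.48, E[X²]=3.1228; B: μ=0.9, E[X²]=1.71; C: μ=9.5, E[X²]=98.5; D: μ=4.7, E[X²]=26.79.
E[X] = 0.4·1.48 + 0.2·0.9 + 0.2·9.5 + 0.2·4.7 = 3.612.
E[X²] = 0.4·3.1228 + 0.2·1.71 + 0.2·98.5 + 0.2·26.79 = 26.6491.
Var(X) = E[X²] − (E[X])² = 26.6491 − 13.0465 = 13.6026.

13.6026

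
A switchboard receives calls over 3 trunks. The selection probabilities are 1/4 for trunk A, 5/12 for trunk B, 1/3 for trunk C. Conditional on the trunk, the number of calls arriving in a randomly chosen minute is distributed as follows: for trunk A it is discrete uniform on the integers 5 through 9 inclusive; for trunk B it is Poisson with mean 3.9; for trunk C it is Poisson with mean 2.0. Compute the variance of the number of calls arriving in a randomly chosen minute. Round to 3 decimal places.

6.377

Per component, A: μ=7, E[X²]=51; B: μ=3.9, E[X²]=19.11; C: μ=2, E[X²]=6.
E[X] = 0.25·7 + 0.416667·3.9 + 0.333333·2 = 4.04167.
E[X²] = 0.25·51 + 0.416667·19.11 + 0.333333·6 = 22.7125.
Var(X) = E[X²] − (E[X])² = 22.7125 − 16.3351 = 6.37743.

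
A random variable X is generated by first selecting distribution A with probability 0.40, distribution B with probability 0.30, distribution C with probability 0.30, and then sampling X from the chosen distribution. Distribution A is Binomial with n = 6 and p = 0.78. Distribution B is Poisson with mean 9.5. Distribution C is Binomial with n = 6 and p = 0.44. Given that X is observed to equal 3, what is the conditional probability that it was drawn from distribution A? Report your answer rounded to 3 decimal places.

0.303

Likelihoods P(X=3 | ·): A: 0.101061; B: 0.010696; C: 0.299193.
Posterior ∝ prior × likelihood. Numerator for A: 0.4·0.101061 = 0.0404242.
Normalizing constant: 0.4·0.101061 + 0.3·0.010696 + 0.3·0.299193 = 0.133391.
P(A | observation) = 0.0404242 / 0.133391 = 0.303051.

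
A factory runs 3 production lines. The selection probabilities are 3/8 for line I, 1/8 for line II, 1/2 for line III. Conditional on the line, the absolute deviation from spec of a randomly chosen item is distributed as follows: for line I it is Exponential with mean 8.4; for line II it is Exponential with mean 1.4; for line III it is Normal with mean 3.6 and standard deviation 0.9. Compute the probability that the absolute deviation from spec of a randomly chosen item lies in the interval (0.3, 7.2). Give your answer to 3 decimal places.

0.803

Conditional on each line, P(0.3 < X < 7.2): I: 0.540543; II: 0.801277; III: 0.999845.
By total probability, P(0.3 < X < 7.2) = 0.375·0.540543 + 0.125·0.801277 + 0.5·0.999845 = 0.802786.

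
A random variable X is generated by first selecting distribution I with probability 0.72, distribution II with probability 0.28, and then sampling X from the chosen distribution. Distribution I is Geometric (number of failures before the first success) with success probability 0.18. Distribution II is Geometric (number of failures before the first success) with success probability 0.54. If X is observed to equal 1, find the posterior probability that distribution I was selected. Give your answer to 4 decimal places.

Likelihoods P(X=1 | ·): I: 0.1476; II: 0.2484.
Posterior ∝ prior × likelihood. Numerator for I: 0.72·0.1476 = 0.106272.
Normalizing constant: 0.72·0.1476 + 0.28·0.2484 = 0.175824.
P(I | observation) = 0.106272 / 0.175824 = 0.604423.

0.6044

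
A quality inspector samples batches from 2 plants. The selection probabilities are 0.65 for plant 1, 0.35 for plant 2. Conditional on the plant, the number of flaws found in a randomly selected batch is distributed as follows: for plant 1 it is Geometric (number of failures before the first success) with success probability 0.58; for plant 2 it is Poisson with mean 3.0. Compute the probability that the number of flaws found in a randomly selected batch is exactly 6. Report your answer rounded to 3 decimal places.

0.020

Conditional on each plant, P(X = 6): 1: 0.00318364; 2: 0.0504094.
By total probability, P(X = 6) = 0.65·0.00318364 + 0.35·0.0504094 = 0.0197127.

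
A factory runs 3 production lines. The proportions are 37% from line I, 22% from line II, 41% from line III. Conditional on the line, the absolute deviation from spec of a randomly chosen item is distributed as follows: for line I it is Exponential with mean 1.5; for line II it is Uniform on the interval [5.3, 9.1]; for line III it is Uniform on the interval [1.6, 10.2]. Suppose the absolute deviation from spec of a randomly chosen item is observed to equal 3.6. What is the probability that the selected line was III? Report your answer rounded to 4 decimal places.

0.6806

Likelihoods f(3.6 | ·): I: 0.0604786; II: 0; III: 0.116279.
Posterior ∝ prior × likelihood. Numerator for III: 0.41·0.116279 = 0.0476744.
Normalizing constant: 0.37·0.0604786 + 0.22·0 + 0.41·0.116279 = 0.0700515.
P(III | observation) = 0.0476744 / 0.0700515 = 0.680562.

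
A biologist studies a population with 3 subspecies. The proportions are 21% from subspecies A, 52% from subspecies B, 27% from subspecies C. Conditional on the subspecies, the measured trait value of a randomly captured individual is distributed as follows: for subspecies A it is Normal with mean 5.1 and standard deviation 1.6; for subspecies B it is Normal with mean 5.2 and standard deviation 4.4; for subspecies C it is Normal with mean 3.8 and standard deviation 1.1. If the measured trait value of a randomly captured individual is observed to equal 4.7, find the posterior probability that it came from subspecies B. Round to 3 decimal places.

0.279

Likelihoods f(4.7 | ·): A: 0.241668; B: 0.0900852; C: 0.25951.
Posterior ∝ prior × likelihood. Numerator for B: 0.52·0.0900852 = 0.0468443.
Normalizing constant: 0.21·0.241668 + 0.52·0.0900852 + 0.27·0.25951 = 0.167662.
P(B | observation) = 0.0468443 / 0.167662 = 0.279397.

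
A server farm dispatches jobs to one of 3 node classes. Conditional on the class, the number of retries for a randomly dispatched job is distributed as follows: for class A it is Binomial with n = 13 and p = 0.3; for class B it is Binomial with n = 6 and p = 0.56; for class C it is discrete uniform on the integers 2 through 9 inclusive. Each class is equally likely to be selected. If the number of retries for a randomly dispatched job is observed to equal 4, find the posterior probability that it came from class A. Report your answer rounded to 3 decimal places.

Likelihoods P(X=4 | ·): A: 0.233708; B: 0.285594; C: 0.125.
Posterior ∝ prior × likelihood. Numerator for A: 0.333333·0.233708 = 0.0779026.
Normalizing constant: 0.333333·0.233708 + 0.333333·0.285594 + 0.333333·0.125 = 0.214767.
P(A | observation) = 0.0779026 / 0.214767 = 0.362731.

0.363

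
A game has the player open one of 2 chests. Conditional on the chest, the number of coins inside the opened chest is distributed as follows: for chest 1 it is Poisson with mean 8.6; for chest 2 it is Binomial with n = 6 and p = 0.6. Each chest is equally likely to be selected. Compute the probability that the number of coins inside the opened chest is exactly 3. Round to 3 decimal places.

0.148

Conditional on each chest, P(X = 3): 1: 0.0195169; 2: 0.27648.
By total probability, P(X = 3) = 0.5·0.0195169 + 0.5·0.27648 = 0.147998.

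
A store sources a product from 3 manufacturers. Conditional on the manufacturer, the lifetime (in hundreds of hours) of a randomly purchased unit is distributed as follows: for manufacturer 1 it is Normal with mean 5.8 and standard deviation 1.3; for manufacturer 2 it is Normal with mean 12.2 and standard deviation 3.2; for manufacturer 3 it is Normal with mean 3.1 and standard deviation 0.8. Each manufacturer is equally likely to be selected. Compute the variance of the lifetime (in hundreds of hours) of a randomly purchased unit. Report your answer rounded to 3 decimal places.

18.752

Per component, 1: μ=5.8, E[X²]=35.33; 2: μ=12.2, E[X²]=159.08; 3: μ=3.1, E[X²]=10.25.
E[X] = 0.333333·5.8 + 0.333333·12.2 + 0.333333·3.1 = 7.03333.
E[X²] = 0.333333·35.33 + 0.333333·159.08 + 0.333333·10.25 = 68.22.
Var(X) = E[X²] − (E[X])² = 68.22 − 49.4678 = 18.7522.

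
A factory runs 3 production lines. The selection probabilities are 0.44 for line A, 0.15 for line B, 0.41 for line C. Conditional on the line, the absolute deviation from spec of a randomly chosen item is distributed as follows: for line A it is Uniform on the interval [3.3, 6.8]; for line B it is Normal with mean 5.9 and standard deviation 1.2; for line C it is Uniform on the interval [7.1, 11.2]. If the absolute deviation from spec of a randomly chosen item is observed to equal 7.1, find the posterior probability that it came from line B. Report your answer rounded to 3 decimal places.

Likelihoods f(7.1 | ·): A: 0; B: 0.201642; C: 0.243902.
Posterior ∝ prior × likelihood. Numerator for B: 0.15·0.201642 = 0.0302463.
Normalizing constant: 0.44·0 + 0.15·0.201642 + 0.41·0.243902 = 0.130246.
P(B | observation) = 0.0302463 / 0.130246 = 0.232224.

0.232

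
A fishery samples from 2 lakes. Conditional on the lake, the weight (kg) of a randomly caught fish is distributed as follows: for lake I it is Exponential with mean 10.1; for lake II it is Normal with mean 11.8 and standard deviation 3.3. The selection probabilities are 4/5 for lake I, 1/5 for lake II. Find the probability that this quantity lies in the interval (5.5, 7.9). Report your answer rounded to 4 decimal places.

Conditional on each lake, P(5.5 < X < 7.9): I: 0.122692; II: 0.0905137.
By total probability, P(5.5 < X < 7.9) = 0.8·0.122692 + 0.2·0.0905137 = 0.116256.

0.1163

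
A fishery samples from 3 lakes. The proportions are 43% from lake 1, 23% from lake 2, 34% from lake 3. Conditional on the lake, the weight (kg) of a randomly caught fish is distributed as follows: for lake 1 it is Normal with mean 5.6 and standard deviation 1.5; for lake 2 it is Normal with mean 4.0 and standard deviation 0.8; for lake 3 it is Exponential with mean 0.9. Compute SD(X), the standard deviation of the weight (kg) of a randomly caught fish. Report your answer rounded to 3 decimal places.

2.372

Per component, 1: μ=5.6, E[X²]=33.61; 2: μ=4, E[X²]=16.64; 3: μ=0.9, E[X²]=1.62.
E[X] = 0.43·5.6 + 0.23·4 + 0.34·0.9 = 3.634.
E[X²] = 0.43·33.61 + 0.23·16.64 + 0.34·1.62 = 18.8303.
Var(X) = E[X²] − (E[X])² = 18.8303 − 13.206 = 5.62434.
SD(X) = √5.62434 = 2.37157.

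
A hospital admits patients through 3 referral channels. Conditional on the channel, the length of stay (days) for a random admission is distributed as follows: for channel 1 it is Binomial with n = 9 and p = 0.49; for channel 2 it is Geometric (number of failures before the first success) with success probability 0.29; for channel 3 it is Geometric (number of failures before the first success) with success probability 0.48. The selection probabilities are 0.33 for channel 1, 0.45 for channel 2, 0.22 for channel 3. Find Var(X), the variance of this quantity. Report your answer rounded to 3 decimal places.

6.597

Per component, 1: μ=4.41, E[X²]=21.6972; 2: μ=2.44828, E[X²]=14.4364; 3: μ=1.08333, E[X²]=3.43056.
E[X] = 0.33·4.41 + 0.45·2.44828 + 0.22·1.08333 = 2.79536.
E[X²] = 0.33·21.6972 + 0.45·14.4364 + 0.22·3.43056 = 14.4112.
Var(X) = E[X²] − (E[X])² = 14.4112 − 7.81402 = 6.59715.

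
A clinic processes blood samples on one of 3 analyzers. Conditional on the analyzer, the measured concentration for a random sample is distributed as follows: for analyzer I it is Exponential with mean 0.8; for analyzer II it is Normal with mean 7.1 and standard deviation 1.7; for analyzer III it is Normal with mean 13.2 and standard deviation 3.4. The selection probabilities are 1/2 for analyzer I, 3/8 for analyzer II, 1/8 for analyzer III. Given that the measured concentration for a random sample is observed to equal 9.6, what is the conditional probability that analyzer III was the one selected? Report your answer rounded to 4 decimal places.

0.2191

Likelihoods f(9.6 | ·): I: 7.68027e-06; II: 0.0795888; III: 0.0669863.
Posterior ∝ prior × likelihood. Numerator for III: 0.125·0.0669863 = 0.00837328.
Normalizing constant: 0.5·7.68027e-06 + 0.375·0.0795888 + 0.125·0.0669863 = 0.0382229.
P(III | observation) = 0.00837328 / 0.0382229 = 0.219064.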